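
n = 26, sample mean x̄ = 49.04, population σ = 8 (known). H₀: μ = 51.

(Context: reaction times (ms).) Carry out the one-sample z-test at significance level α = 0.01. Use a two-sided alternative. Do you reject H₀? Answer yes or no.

SE = σ/√n = 8/√26 = 1.5689
z = (x̄−μ₀)/SE = (49.04−51)/1.5689 = -1.2493
p-value (two-sided) = 0.21157
At α=0.01: p ≥ α → fail to reject H₀

reject H₀: no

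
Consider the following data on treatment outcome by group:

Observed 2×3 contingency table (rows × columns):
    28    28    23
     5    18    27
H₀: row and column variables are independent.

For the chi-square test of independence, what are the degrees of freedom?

degrees of freedom = 2

df = (r−1)(c−1) = (2−1)·(3−1) = 2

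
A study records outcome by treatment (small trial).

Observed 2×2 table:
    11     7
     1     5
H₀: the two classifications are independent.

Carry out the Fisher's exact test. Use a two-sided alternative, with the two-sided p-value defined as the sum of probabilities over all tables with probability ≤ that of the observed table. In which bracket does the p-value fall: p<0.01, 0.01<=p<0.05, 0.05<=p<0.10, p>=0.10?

p-value bracket: p>=0.10

Margins: r₁=18, r₂=6, c₁=12, c₂=12, n=24
p_obs = C(18,11)·C(6,1)/C(24,12); sum pmf over tables with pmf ≤ p_obs
p-value (two-sided) = 0.15495
→ bracket: p>=0.10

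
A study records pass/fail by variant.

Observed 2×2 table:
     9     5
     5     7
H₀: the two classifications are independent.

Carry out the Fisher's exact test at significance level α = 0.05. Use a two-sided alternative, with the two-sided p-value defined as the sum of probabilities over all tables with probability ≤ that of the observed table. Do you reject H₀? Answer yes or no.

reject H₀: no

Margins: r₁=14, r₂=12, c₁=14, c₂=12, n=26
p_obs = C(14,9)·C(12,5)/C(26,14); sum pmf over tables with pmf ≤ p_obs
p-value (two-sided) = 0.43124
At α=0.05: p ≥ α → fail to reject H₀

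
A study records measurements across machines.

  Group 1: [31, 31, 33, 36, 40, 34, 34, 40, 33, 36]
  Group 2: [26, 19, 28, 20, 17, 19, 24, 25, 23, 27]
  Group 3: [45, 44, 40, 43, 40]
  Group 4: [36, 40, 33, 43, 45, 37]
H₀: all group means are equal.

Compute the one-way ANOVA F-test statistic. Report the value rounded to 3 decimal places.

Group means [34.80, 22.80, 42.40, 39.00], grand mean 32.968
SSB = Σnᵢ(x̄ᵢ−x̄)² = 1730.568; SSW = ΣΣ(x−x̄ᵢ)² = 348.400
MSB = 1730.568/3 = 576.8559; MSW = 348.400/27 = 12.9037
F = MSB/MSW = 44.7047
df = (3, 27)

test statistic = 44.705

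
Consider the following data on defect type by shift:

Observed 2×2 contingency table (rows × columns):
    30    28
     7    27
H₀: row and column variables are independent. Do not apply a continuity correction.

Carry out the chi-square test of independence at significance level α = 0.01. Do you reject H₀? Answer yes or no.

Row totals [58, 34], col totals [37, 55], n=92
χ² = (30−23.33)²/23.33 + (28−34.67)²/34.67 + (7−13.67)²/13.67 + (27−20.33)²/20.33 = 8.6428
df = 1
p-value (upper-tail) = 0.00328
At α=0.01: p < α → reject H₀

reject H₀: yes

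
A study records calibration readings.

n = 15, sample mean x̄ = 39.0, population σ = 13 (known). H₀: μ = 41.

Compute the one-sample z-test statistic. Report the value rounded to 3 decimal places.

test statistic = -0.596

SE = σ/√n = 13/√15 = 3.3566
z = (x̄−μ₀)/SE = (39.0−41)/3.3566 = -0.5958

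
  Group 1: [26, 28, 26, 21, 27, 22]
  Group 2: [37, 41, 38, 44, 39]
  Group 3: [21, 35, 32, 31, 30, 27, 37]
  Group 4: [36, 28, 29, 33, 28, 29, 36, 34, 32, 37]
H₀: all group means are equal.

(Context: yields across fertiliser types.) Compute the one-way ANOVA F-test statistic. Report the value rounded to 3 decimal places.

test statistic = 13.955

Group means [25.00, 39.80, 30.43, 32.20], grand mean 31.571
SSB = Σnᵢ(x̄ᵢ−x̄)² = 610.743; SSW = ΣΣ(x−x̄ᵢ)² = 350.114
MSB = 610.743/3 = 203.5810; MSW = 350.114/24 = 14.5881
F = MSB/MSW = 13.9553
df = (3, 24)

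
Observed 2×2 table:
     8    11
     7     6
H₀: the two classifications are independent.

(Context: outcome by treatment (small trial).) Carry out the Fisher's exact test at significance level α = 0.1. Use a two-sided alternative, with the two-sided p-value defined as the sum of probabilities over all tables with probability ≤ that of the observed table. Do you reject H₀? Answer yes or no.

reject H₀: no

Margins: r₁=19, r₂=13, c₁=15, c₂=17, n=32
p_obs = C(19,8)·C(13,7)/C(32,15); sum pmf over tables with pmf ≤ p_obs
p-value (two-sided) = 0.71979
At α=0.1: p ≥ α → fail to reject H₀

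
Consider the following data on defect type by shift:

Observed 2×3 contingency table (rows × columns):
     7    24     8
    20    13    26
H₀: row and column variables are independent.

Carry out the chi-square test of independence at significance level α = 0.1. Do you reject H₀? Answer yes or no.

Row totals [39, 59], col totals [27, 37, 34], n=98
χ² = (7−10.74)²/10.74 + (24−14.72)²/14.72 + (8−13.53)²/13.53 + (20−16.26)²/16.26 + (13−22.28)²/22.28 + (26−20.47)²/20.47 = 15.6282
df = 2
p-value (upper-tail) = 0.00040
At α=0.1: p < α → reject H₀

reject H₀: yes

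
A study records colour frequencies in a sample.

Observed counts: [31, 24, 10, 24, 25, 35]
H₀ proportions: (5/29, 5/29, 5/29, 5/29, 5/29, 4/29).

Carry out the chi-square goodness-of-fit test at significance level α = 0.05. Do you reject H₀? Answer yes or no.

n = 149; E_i = n·p_i = [25.69, 25.69, 25.69, 25.69, 25.69, 20.55]
χ² = (31−25.69)²/25.69 + (24−25.69)²/25.69 + (10−25.69)²/25.69 + (24−25.69)²/25.69 + (25−25.69)²/25.69 + (35−20.55)²/20.55 = 21.0782
df = 5
p-value (upper-tail) = 0.00078
At α=0.05: p < α → reject H₀

reject H₀: yes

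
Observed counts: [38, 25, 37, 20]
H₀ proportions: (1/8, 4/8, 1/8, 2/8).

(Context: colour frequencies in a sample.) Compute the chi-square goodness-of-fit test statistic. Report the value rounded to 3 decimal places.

test statistic = 91.283

n = 120; E_i = n·p_i = [15.00, 60.00, 15.00, 30.00]
χ² = (38−15.00)²/15.00 + (25−60.00)²/60.00 + (37−15.00)²/15.00 + (20−30.00)²/30.00 = 91.2833
df = 3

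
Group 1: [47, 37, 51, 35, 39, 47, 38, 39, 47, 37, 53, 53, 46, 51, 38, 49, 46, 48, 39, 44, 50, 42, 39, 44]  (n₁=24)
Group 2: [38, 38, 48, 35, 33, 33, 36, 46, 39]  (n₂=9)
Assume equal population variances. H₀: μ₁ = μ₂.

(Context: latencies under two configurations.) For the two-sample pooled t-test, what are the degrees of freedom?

df = n₁ + n₂ − 2 = 24 + 9 − 2 = 31

degrees of freedom = 31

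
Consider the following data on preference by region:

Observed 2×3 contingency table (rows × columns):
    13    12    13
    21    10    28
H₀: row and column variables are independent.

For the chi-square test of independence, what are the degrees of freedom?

df = (r−1)(c−1) = (2−1)·(3−1) = 2

degrees of freedom = 2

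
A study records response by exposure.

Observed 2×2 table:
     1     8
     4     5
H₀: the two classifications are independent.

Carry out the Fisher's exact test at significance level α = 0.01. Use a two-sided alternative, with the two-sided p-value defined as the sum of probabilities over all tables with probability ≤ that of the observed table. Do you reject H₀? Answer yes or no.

reject H₀: no

Margins: r₁=9, r₂=9, c₁=5, c₂=13, n=18
p_obs = C(9,1)·C(9,4)/C(18,5); sum pmf over tables with pmf ≤ p_obs
p-value (two-sided) = 0.29412
At α=0.01: p ≥ α → fail to reject H₀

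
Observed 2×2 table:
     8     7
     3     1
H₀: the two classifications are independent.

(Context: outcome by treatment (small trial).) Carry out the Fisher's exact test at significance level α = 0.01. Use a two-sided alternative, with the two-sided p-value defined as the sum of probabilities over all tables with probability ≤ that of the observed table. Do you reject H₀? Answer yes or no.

Margins: r₁=15, r₂=4, c₁=11, c₂=8, n=19
p_obs = C(15,8)·C(4,3)/C(19,11); sum pmf over tables with pmf ≤ p_obs
p-value (two-sided) = 0.60268
At α=0.01: p ≥ α → fail to reject H₀

reject H₀: no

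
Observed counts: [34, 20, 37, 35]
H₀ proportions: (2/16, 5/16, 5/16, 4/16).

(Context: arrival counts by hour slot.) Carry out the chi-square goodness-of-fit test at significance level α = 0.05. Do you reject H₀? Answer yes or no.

reject H₀: yes

n = 126; E_i = n·p_i = [15.75, 39.38, 39.38, 31.50]
χ² = (34−15.75)²/15.75 + (20−39.38)²/39.38 + (37−39.38)²/39.38 + (35−31.50)²/31.50 = 31.2127
df = 3
p-value (upper-tail) = 0.00000
At α=0.05: p < α → reject H₀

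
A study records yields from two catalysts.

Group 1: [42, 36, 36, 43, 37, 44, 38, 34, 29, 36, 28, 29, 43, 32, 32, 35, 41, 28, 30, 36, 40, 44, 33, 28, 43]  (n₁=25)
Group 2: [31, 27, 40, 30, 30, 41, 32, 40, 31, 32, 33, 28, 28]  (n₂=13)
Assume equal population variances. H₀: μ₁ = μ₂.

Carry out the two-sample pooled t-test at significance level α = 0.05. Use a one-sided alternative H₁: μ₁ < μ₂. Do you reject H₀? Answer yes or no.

x̄₁=35.880, s₁=5.510, n₁=25
x̄₂=32.538, s₂=4.772, n₂=13
s_p² = [24·5.510² + 12·4.772²]/36 = 27.8297
SE = √(s_p²·(1/25+1/13)) = 1.8039
t = (35.880−32.538)/1.8039 = 1.8524
df = 36
p-value (one-sided, H₁ less) = 0.96391
At α=0.05: p ≥ α → fail to reject H₀

reject H₀: no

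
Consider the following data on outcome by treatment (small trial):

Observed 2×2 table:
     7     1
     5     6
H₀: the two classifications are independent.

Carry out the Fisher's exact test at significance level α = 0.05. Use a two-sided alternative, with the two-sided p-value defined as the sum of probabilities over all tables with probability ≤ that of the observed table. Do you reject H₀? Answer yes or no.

Margins: r₁=8, r₂=11, c₁=12, c₂=7, n=19
p_obs = C(8,7)·C(11,5)/C(19,12); sum pmf over tables with pmf ≤ p_obs
p-value (two-sided) = 0.14730
At α=0.05: p ≥ α → fail to reject H₀

reject H₀: no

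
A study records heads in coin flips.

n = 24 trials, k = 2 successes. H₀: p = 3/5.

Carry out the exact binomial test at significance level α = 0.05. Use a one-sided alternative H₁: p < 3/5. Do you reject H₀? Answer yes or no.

Exact binomial: n=24, k=2, p₀=3/5=0.6000
P(X≤2) from Σ C(n,i)·p₀^i·(1−p₀)^(n−i)
p-value (one-sided, H₁ less) = 0.00000
At α=0.05: p < α → reject H₀

reject H₀: yes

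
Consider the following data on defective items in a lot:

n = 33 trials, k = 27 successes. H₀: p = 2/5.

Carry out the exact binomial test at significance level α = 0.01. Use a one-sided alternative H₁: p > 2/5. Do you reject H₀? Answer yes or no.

Exact binomial: n=33, k=27, p₀=2/5=0.4000
P(X≥27) from Σ C(n,i)·p₀^i·(1−p₀)^(n−i)
p-value (one-sided, H₁ greater) = 0.00000
At α=0.01: p < α → reject H₀

reject H₀: yes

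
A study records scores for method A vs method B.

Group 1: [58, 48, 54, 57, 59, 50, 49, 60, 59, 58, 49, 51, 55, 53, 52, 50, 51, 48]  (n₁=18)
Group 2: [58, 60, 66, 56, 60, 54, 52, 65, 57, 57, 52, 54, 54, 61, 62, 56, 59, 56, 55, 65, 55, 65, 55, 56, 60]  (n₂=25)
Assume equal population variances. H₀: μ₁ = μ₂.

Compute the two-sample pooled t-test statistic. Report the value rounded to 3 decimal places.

test statistic = -3.579

x̄₁=53.389, s₁=4.189, n₁=18
x̄₂=58.000, s₂=4.153, n₂=25
s_p² = [17·4.189² + 24·4.153²]/41 = 17.3726
SE = √(s_p²·(1/18+1/25)) = 1.2884
t = (53.389−58.000)/1.2884 = -3.5789
df = 41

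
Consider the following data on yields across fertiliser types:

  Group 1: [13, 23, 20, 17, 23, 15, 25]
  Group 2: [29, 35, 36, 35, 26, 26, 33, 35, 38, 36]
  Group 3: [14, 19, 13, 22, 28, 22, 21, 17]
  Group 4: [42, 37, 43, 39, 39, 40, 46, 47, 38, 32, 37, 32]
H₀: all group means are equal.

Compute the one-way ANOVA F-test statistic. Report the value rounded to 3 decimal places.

test statistic = 43.574

Group means [19.43, 32.90, 19.50, 39.33], grand mean 29.541
SSB = Σnᵢ(x̄ᵢ−x̄)² = 2785.908; SSW = ΣΣ(x−x̄ᵢ)² = 703.281
MSB = 2785.908/3 = 928.6361; MSW = 703.281/33 = 21.3115
F = MSB/MSW = 43.5743
df = (3, 33)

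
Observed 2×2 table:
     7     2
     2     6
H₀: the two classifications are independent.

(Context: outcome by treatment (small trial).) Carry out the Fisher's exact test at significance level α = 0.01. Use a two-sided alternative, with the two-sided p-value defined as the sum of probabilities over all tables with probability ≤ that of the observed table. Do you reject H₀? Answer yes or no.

Margins: r₁=9, r₂=8, c₁=9, c₂=8, n=17
p_obs = C(9,7)·C(8,2)/C(17,9); sum pmf over tables with pmf ≤ p_obs
p-value (two-sided) = 0.05668
At α=0.01: p ≥ α → fail to reject H₀

reject H₀: no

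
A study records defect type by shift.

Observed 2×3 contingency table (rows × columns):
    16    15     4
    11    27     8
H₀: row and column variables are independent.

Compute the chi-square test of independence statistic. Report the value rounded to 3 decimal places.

Row totals [35, 46], col totals [27, 42, 12], n=81
χ² = (16−11.67)²/11.67 + (15−18.15)²/18.15 + (4−5.19)²/5.19 + (11−15.33)²/15.33 + (27−23.85)²/23.85 + (8−6.81)²/6.81 = 4.2728
df = 2

test statistic = 4.273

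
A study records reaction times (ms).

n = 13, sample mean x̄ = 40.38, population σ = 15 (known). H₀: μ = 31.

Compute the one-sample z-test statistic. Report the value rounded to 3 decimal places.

SE = σ/√n = 15/√13 = 4.1603
z = (x̄−μ₀)/SE = (40.38−31)/4.1603 = 2.2547

test statistic = 2.255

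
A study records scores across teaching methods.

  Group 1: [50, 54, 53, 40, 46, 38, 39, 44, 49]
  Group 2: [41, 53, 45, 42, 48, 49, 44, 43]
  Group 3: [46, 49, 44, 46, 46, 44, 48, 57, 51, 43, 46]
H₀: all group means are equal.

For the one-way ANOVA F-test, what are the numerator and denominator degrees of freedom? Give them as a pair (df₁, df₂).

degrees of freedom = [2, 25]

k = 3 groups, N = 28 total
df = (k−1, N−k) = (3−1, 28−3) = (2, 25)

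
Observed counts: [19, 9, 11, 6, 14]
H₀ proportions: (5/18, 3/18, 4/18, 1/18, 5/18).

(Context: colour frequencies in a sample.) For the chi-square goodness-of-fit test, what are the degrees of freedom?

degrees of freedom = 4

df = k − 1 = 5 − 1 = 4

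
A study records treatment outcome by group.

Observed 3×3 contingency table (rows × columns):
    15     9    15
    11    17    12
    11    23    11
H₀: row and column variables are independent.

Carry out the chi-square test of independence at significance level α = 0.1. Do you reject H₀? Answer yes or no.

Row totals [39, 40, 45], col totals [37, 49, 38], n=124
χ² = (15−11.64)²/11.64 + (9−15.41)²/15.41 + (15−11.95)²/11.95 + (11−11.94)²/11.94 + (17−15.81)²/15.81 + (12−12.26)²/12.26 + (11−13.43)²/13.43 + (23−17.78)²/17.78 + (11−13.79)²/13.79 = 7.1198
df = 4
p-value (upper-tail) = 0.12969
At α=0.1: p ≥ α → fail to reject H₀

reject H₀: no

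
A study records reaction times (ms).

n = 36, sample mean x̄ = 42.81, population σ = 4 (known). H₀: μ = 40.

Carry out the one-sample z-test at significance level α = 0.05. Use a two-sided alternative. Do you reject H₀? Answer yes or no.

SE = σ/√n = 4/√36 = 0.6667
z = (x̄−μ₀)/SE = (42.81−40)/0.6667 = 4.2150
p-value (two-sided) = 0.00002
At α=0.05: p < α → reject H₀

reject H₀: yes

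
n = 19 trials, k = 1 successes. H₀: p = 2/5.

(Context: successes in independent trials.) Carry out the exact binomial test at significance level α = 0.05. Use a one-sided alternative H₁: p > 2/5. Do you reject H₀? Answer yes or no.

reject H₀: no

Exact binomial: n=19, k=1, p₀=2/5=0.4000
P(X≥1) from Σ C(n,i)·p₀^i·(1−p₀)^(n−i)
p-value (one-sided, H₁ greater) = 0.99994
At α=0.05: p ≥ α → fail to reject H₀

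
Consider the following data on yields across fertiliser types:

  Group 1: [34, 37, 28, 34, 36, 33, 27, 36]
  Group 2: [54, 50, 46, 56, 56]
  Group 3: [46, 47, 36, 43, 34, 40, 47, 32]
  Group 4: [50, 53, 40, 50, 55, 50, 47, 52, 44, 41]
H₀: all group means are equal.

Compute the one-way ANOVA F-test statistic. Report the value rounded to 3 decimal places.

test statistic = 20.979

Group means [33.12, 52.40, 40.62, 48.20], grand mean 43.032
SSB = Σnᵢ(x̄ᵢ−x̄)² = 1537.418; SSW = ΣΣ(x−x̄ᵢ)² = 659.550
MSB = 1537.418/3 = 512.4726; MSW = 659.550/27 = 24.4278
F = MSB/MSW = 20.9791
df = (3, 27)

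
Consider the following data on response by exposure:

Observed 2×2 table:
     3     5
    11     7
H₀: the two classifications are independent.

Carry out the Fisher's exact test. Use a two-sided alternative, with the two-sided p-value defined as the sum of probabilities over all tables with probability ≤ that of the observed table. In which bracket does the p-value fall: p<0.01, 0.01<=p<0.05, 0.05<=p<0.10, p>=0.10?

Margins: r₁=8, r₂=18, c₁=14, c₂=12, n=26
p_obs = C(8,3)·C(18,11)/C(26,14); sum pmf over tables with pmf ≤ p_obs
p-value (two-sided) = 0.40092
→ bracket: p>=0.10

p-value bracket: p>=0.10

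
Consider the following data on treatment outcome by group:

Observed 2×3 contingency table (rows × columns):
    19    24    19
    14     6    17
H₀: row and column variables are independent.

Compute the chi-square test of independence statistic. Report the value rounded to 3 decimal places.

Row totals [62, 37], col totals [33, 30, 36], n=99
χ² = (19−20.67)²/20.67 + (24−18.79)²/18.79 + (19−22.55)²/22.55 + (14−12.33)²/12.33 + (6−11.21)²/11.21 + (17−13.45)²/13.45 = 5.7203
df = 2

test statistic = 5.720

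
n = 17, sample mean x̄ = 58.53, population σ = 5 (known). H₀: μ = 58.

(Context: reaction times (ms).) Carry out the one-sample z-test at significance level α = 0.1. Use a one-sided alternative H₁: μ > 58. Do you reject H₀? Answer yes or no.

reject H₀: no

SE = σ/√n = 5/√17 = 1.2127
z = (x̄−μ₀)/SE = (58.53−58)/1.2127 = 0.4370
p-value (one-sided, H₁ greater) = 0.33104
At α=0.1: p ≥ α → fail to reject H₀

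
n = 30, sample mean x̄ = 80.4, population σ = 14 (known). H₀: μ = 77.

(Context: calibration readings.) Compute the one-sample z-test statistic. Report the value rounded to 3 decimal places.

test statistic = 1.330

SE = σ/√n = 14/√30 = 2.5560
z = (x̄−μ₀)/SE = (80.4−77)/2.5560 = 1.3302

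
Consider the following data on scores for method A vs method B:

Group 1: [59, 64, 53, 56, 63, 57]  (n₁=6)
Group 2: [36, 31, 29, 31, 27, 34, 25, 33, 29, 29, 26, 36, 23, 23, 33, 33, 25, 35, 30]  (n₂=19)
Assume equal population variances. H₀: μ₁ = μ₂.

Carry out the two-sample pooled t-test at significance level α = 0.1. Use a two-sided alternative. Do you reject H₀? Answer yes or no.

x̄₁=58.667, s₁=4.227, n₁=6
x̄₂=29.895, s₂=4.202, n₂=19
s_p² = [5·4.227² + 18·4.202²]/23 = 17.7010
SE = √(s_p²·(1/6+1/19)) = 1.9702
t = (58.667−29.895)/1.9702 = 14.6034
df = 23
p-value (two-sided) = 0.00000
At α=0.1: p < α → reject H₀

reject H₀: yes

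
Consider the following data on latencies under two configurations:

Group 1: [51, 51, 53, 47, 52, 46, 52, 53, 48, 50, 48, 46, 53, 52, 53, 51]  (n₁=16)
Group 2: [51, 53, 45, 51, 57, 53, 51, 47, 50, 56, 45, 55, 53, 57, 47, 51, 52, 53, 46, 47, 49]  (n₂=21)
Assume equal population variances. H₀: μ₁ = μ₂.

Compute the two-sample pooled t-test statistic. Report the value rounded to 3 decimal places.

x̄₁=50.375, s₁=2.553, n₁=16
x̄₂=50.905, s₂=3.740, n₂=21
s_p² = [15·2.553² + 20·3.740²]/35 = 10.7874
SE = √(s_p²·(1/16+1/21)) = 1.0899
t = (50.375−50.905)/1.0899 = -0.4861
df = 35

test statistic = -0.486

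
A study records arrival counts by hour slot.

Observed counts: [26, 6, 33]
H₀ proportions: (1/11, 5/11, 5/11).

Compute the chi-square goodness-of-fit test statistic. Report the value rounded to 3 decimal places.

n = 65; E_i = n·p_i = [5.91, 29.55, 29.55]
χ² = (26−5.91)²/5.91 + (6−29.55)²/29.55 + (33−29.55)²/29.55 = 87.4769
df = 2

test statistic = 87.477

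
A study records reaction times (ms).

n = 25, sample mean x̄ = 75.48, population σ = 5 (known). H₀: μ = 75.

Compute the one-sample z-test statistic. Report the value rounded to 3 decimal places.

test statistic = 0.480

SE = σ/√n = 5/√25 = 1.0000
z = (x̄−μ₀)/SE = (75.48−75)/1.0000 = 0.4800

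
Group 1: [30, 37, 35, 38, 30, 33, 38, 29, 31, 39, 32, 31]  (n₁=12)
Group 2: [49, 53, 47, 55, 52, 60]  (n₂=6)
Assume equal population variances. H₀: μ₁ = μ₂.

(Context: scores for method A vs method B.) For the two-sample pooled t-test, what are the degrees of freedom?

degrees of freedom = 16

df = n₁ + n₂ − 2 = 12 + 6 − 2 = 16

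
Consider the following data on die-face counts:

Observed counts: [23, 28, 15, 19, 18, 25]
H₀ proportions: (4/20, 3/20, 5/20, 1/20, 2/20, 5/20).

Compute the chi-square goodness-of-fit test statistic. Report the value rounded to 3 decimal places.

test statistic = 41.779

n = 128; E_i = n·p_i = [25.60, 19.20, 32.00, 6.40, 12.80, 32.00]
χ² = (23−25.60)²/25.60 + (28−19.20)²/19.20 + (15−32.00)²/32.00 + (19−6.40)²/6.40 + (18−12.80)²/12.80 + (25−32.00)²/32.00 = 41.7786
df = 5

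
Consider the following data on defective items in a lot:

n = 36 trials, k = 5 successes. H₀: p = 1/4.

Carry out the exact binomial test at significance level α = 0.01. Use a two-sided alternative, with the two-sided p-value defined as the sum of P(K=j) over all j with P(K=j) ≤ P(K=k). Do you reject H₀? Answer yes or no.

Exact binomial: n=36, k=5, p₀=1/4=0.2500
P(X=j) = C(n,j)·p₀^j·(1−p₀)^(n−j); p = Σ P(X=j) over j with P(X=j) ≤ P(X=5)
p-value (two-sided) = 0.17567
At α=0.01: p ≥ α → fail to reject H₀

reject H₀: no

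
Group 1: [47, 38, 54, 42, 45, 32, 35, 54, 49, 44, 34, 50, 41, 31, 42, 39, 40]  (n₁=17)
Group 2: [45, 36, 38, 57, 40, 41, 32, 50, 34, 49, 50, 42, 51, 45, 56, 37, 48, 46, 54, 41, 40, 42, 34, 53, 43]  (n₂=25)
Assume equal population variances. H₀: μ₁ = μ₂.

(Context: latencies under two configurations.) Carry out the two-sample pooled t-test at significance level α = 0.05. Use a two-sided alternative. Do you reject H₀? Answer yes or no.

x̄₁=42.176, s₁=7.082, n₁=17
x̄₂=44.160, s₂=7.110, n₂=25
s_p² = [16·7.082² + 24·7.110²]/40 = 50.3958
SE = √(s_p²·(1/17+1/25)) = 2.2317
t = (42.176−44.160)/2.2317 = -0.8888
df = 40
p-value (two-sided) = 0.37942
At α=0.05: p ≥ α → fail to reject H₀

reject H₀: no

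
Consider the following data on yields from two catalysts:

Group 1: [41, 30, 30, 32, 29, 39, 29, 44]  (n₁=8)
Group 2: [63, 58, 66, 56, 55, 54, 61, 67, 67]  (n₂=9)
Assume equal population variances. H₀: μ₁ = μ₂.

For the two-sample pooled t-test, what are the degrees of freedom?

degrees of freedom = 15

df = n₁ + n₂ − 2 = 8 + 9 − 2 = 15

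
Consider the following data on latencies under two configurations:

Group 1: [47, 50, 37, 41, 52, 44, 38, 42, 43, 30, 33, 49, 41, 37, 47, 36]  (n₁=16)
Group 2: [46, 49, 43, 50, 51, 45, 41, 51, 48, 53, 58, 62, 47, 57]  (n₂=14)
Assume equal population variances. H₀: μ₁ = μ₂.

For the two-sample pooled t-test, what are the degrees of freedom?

df = n₁ + n₂ − 2 = 16 + 14 − 2 = 28

degrees of freedom = 28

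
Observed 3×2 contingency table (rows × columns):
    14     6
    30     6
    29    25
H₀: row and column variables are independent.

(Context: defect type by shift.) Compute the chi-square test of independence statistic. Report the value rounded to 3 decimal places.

Row totals [20, 36, 54], col totals [73, 37], n=110
χ² = (14−13.27)²/13.27 + (6−6.73)²/6.73 + (30−23.89)²/23.89 + (6−12.11)²/12.11 + (29−35.84)²/35.84 + (25−18.16)²/18.16 = 8.6399
df = 2

test statistic = 8.640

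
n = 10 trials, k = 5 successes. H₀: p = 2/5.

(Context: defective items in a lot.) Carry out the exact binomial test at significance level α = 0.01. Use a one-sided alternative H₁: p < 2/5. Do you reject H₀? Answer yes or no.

Exact binomial: n=10, k=5, p₀=2/5=0.4000
P(X≤5) from Σ C(n,i)·p₀^i·(1−p₀)^(n−i)
p-value (one-sided, H₁ less) = 0.83376
At α=0.01: p ≥ α → fail to reject H₀

reject H₀: no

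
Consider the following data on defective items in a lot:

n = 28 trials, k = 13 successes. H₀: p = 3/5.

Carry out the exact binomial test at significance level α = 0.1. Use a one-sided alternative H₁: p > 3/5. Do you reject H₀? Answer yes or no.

Exact binomial: n=28, k=13, p₀=3/5=0.6000
P(X≥13) from Σ C(n,i)·p₀^i·(1−p₀)^(n−i)
p-value (one-sided, H₁ greater) = 0.95005
At α=0.1: p ≥ α → fail to reject H₀

reject H₀: no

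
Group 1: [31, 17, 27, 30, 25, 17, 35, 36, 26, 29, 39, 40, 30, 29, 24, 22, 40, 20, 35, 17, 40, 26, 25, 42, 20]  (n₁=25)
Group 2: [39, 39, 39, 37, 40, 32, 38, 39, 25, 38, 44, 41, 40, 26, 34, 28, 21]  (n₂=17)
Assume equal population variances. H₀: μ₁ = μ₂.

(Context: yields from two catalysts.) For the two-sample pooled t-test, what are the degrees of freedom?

degrees of freedom = 40

df = n₁ + n₂ − 2 = 25 + 17 − 2 = 40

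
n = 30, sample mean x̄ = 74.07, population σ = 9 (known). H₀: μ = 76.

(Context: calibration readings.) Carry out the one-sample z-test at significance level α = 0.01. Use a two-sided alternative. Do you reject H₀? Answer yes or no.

reject H₀: no

SE = σ/√n = 9/√30 = 1.6432
z = (x̄−μ₀)/SE = (74.07−76)/1.6432 = -1.1746
p-value (two-sided) = 0.24017
At α=0.01: p ≥ α → fail to reject H₀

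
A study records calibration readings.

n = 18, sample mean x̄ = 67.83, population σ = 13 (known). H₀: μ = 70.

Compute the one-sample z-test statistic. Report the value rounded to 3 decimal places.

test statistic = -0.708

SE = σ/√n = 13/√18 = 3.0641
z = (x̄−μ₀)/SE = (67.83−70)/3.0641 = -0.7082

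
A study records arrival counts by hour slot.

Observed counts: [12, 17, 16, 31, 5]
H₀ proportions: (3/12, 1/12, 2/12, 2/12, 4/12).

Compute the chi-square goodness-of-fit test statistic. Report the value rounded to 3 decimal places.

n = 81; E_i = n·p_i = [20.25, 6.75, 13.50, 13.50, 27.00]
χ² = (12−20.25)²/20.25 + (17−6.75)²/6.75 + (16−13.50)²/13.50 + (31−13.50)²/13.50 + (5−27.00)²/27.00 = 60.0000
df = 4

test statistic = 60.000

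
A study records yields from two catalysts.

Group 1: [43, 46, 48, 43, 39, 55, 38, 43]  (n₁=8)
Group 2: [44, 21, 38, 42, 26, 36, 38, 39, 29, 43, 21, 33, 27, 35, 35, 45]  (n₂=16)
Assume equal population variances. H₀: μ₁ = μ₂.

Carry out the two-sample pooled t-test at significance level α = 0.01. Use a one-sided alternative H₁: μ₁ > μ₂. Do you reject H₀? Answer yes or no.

x̄₁=44.375, s₁=5.397, n₁=8
x̄₂=34.500, s₂=7.755, n₂=16
s_p² = [7·5.397² + 15·7.755²]/22 = 50.2670
SE = √(s_p²·(1/8+1/16)) = 3.0700
t = (44.375−34.500)/3.0700 = 3.2166
df = 22
p-value (one-sided, H₁ greater) = 0.00199
At α=0.01: p < α → reject H₀

reject H₀: yes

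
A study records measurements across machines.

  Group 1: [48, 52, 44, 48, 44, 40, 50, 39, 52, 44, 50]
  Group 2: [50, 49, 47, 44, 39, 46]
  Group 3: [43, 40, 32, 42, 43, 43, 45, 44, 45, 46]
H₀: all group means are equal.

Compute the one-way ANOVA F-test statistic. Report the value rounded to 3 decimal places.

Group means [46.45, 45.83, 42.30], grand mean 44.778
SSB = Σnᵢ(x̄ᵢ−x̄)² = 99.006; SSW = ΣΣ(x−x̄ᵢ)² = 429.661
MSB = 99.006/2 = 49.5030; MSW = 429.661/24 = 17.9025
F = MSB/MSW = 2.7651
df = (2, 24)

test statistic = 2.765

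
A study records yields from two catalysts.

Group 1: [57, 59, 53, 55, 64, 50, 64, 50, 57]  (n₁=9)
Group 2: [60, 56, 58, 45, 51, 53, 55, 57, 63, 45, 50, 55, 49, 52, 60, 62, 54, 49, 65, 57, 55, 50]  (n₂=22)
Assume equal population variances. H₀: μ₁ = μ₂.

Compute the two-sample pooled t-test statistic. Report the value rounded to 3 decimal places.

test statistic = 0.918

x̄₁=56.556, s₁=5.223, n₁=9
x̄₂=54.591, s₂=5.474, n₂=22
s_p² = [8·5.223² + 21·5.474²]/29 = 29.2255
SE = √(s_p²·(1/9+1/22)) = 2.1391
t = (56.556−54.591)/2.1391 = 0.9184
df = 29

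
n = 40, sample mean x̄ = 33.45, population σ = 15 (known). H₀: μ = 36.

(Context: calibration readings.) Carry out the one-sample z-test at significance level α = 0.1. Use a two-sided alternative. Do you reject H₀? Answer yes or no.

reject H₀: no

SE = σ/√n = 15/√40 = 2.3717
z = (x̄−μ₀)/SE = (33.45−36)/2.3717 = -1.0752
p-value (two-sided) = 0.28230
At α=0.1: p ≥ α → fail to reject H₀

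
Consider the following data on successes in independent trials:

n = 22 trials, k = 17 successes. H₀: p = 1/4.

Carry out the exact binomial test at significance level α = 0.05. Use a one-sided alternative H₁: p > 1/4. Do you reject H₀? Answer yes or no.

reject H₀: yes

Exact binomial: n=22, k=17, p₀=1/4=0.2500
P(X≥17) from Σ C(n,i)·p₀^i·(1−p₀)^(n−i)
p-value (one-sided, H₁ greater) = 0.00000
At α=0.05: p < α → reject H₀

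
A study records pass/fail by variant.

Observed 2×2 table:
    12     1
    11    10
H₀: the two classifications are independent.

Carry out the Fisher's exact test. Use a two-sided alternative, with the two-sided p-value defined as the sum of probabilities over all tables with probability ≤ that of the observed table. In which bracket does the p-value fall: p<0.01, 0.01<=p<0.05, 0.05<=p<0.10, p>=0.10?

Margins: r₁=13, r₂=21, c₁=23, c₂=11, n=34
p_obs = C(13,12)·C(21,11)/C(34,23); sum pmf over tables with pmf ≤ p_obs
p-value (two-sided) = 0.02379
→ bracket: 0.01<=p<0.05

p-value bracket: 0.01<=p<0.05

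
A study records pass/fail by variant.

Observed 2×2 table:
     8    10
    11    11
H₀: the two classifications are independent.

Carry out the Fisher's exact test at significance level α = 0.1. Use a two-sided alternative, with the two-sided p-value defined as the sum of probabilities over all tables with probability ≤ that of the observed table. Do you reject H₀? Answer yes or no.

Margins: r₁=18, r₂=22, c₁=19, c₂=21, n=40
p_obs = C(18,8)·C(22,11)/C(40,19); sum pmf over tables with pmf ≤ p_obs
p-value (two-sided) = 0.76052
At α=0.1: p ≥ α → fail to reject H₀

reject H₀: no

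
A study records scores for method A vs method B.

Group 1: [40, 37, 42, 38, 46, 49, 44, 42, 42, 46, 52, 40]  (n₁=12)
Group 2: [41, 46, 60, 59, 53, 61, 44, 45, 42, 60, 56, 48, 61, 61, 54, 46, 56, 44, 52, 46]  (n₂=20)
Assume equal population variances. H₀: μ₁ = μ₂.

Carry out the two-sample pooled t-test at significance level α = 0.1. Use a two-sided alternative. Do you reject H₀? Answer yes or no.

x̄₁=43.167, s₁=4.448, n₁=12
x̄₂=51.750, s₂=7.174, n₂=20
s_p² = [11·4.448² + 19·7.174²]/30 = 39.8472
SE = √(s_p²·(1/12+1/20)) = 2.3050
t = (43.167−51.750)/2.3050 = -3.7238
df = 30
p-value (two-sided) = 0.00081
At α=0.1: p < α → reject H₀

reject H₀: yes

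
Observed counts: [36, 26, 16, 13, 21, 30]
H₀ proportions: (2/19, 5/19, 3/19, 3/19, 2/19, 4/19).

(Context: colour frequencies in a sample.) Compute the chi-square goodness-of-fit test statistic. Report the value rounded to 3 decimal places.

n = 142; E_i = n·p_i = [14.95, 37.37, 22.42, 22.42, 14.95, 29.89]
χ² = (36−14.95)²/14.95 + (26−37.37)²/37.37 + (16−22.42)²/22.42 + (13−22.42)²/22.42 + (21−14.95)²/14.95 + (30−29.89)²/29.89 = 41.3589
df = 5

test statistic = 41.359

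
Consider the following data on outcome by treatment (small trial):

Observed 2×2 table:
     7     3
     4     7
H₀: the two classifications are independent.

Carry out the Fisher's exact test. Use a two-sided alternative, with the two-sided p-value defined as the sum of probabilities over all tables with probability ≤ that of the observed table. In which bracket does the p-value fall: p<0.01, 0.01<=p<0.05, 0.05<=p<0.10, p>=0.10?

p-value bracket: p>=0.10

Margins: r₁=10, r₂=11, c₁=11, c₂=10, n=21
p_obs = C(10,7)·C(11,4)/C(21,11); sum pmf over tables with pmf ≤ p_obs
p-value (two-sided) = 0.19838
→ bracket: p>=0.10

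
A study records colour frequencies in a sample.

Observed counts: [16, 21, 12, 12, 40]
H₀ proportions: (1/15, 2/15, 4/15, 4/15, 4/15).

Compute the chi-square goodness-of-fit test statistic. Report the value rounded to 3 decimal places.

n = 101; E_i = n·p_i = [6.73, 13.47, 26.93, 26.93, 26.93]
χ² = (16−6.73)²/6.73 + (21−13.47)²/13.47 + (12−26.93)²/26.93 + (12−26.93)²/26.93 + (40−26.93)²/26.93 = 39.8663
df = 4

test statistic = 39.866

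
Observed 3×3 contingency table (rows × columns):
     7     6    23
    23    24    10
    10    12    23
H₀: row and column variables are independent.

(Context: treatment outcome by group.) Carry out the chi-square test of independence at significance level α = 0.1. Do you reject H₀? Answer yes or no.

Row totals [36, 57, 45], col totals [40, 42, 56], n=138
χ² = (7−10.43)²/10.43 + (6−10.96)²/10.96 + (23−14.61)²/14.61 + (23−16.52)²/16.52 + (24−17.35)²/17.35 + (10−23.13)²/23.13 + (10−13.04)²/13.04 + (12−13.70)²/13.70 + (23−18.26)²/18.26 = 22.8876
df = 4
p-value (upper-tail) = 0.00013
At α=0.1: p < α → reject H₀

reject H₀: yes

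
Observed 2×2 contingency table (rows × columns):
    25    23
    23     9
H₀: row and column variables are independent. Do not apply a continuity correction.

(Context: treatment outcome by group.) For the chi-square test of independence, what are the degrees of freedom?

degrees of freedom = 1

df = (r−1)(c−1) = (2−1)·(2−1) = 1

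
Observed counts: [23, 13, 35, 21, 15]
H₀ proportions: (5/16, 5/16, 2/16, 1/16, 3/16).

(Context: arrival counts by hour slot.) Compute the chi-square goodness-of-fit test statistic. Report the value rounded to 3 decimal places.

n = 107; E_i = n·p_i = [33.44, 33.44, 13.38, 6.69, 20.06]
χ² = (23−33.44)²/33.44 + (13−33.44)²/33.44 + (35−13.38)²/13.38 + (21−6.69)²/6.69 + (15−20.06)²/20.06 = 82.6224
df = 4

test statistic = 82.622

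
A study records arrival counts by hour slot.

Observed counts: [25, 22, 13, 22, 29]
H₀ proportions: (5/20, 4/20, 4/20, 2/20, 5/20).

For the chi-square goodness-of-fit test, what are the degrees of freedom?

degrees of freedom = 4

df = k − 1 = 5 − 1 = 4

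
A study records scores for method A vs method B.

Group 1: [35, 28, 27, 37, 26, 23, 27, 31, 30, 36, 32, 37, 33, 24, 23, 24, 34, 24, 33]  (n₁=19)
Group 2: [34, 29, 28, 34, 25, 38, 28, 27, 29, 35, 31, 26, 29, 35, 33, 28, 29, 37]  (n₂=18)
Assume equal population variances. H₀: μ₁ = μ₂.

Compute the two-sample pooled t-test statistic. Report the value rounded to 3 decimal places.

test statistic = -0.782

x̄₁=29.684, s₁=4.945, n₁=19
x̄₂=30.833, s₂=3.899, n₂=18
s_p² = [18·4.945² + 17·3.899²]/35 = 19.9602
SE = √(s_p²·(1/19+1/18)) = 1.4695
t = (29.684−30.833)/1.4695 = -0.7820
df = 35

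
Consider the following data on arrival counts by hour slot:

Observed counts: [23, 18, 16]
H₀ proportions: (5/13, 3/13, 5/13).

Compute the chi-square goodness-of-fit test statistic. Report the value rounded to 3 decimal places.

n = 57; E_i = n·p_i = [21.92, 13.15, 21.92]
χ² = (23−21.92)²/21.92 + (18−13.15)²/13.15 + (16−21.92)²/21.92 = 3.4386
df = 2

test statistic = 3.439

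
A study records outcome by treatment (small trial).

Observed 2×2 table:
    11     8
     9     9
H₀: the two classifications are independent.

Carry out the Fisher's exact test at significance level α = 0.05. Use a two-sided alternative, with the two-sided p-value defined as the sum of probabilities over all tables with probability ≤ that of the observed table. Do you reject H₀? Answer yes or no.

reject H₀: no

Margins: r₁=19, r₂=18, c₁=20, c₂=17, n=37
p_obs = C(19,11)·C(18,9)/C(37,20); sum pmf over tables with pmf ≤ p_obs
p-value (two-sided) = 0.74585
At α=0.05: p ≥ α → fail to reject H₀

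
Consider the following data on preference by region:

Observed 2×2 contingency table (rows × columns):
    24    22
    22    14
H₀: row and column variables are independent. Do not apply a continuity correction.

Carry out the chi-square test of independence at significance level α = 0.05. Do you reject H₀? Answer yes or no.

reject H₀: no

Row totals [46, 36], col totals [46, 36], n=82
χ² = (24−25.80)²/25.80 + (22−20.20)²/20.20 + (22−20.20)²/20.20 + (14−15.80)²/15.80 = 0.6550
df = 1
p-value (upper-tail) = 0.41834
At α=0.05: p ≥ α → fail to reject H₀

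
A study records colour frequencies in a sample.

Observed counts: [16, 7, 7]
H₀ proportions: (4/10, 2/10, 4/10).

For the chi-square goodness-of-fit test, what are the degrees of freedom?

df = k − 1 = 3 − 1 = 2

degrees of freedom = 2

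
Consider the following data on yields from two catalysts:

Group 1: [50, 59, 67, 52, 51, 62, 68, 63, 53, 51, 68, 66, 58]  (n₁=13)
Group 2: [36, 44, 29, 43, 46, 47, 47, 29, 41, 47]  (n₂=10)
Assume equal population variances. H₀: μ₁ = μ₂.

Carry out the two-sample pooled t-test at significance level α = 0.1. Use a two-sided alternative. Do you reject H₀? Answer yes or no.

reject H₀: yes

x̄₁=59.077, s₁=7.041, n₁=13
x̄₂=40.900, s₂=7.141, n₂=10
s_p² = [12·7.041² + 9·7.141²]/21 = 50.1821
SE = √(s_p²·(1/13+1/10)) = 2.9797
t = (59.077−40.900)/2.9797 = 6.1003
df = 21
p-value (two-sided) = 0.00000
At α=0.1: p < α → reject H₀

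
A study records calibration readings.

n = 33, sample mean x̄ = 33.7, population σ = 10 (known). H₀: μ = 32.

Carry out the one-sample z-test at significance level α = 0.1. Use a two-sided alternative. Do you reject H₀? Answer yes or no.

SE = σ/√n = 10/√33 = 1.7408
z = (x̄−μ₀)/SE = (33.7−32)/1.7408 = 0.9766
p-value (two-sided) = 0.32878
At α=0.1: p ≥ α → fail to reject H₀

reject H₀: no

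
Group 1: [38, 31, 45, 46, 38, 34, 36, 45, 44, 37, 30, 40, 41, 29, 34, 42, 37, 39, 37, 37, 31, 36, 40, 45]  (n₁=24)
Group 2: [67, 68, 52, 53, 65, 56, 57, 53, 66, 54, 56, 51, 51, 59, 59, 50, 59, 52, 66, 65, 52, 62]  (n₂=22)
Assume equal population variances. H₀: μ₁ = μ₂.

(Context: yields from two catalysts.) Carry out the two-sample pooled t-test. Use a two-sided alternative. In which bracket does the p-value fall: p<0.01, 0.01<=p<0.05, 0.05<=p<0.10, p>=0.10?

p-value bracket: p<0.01

x̄₁=38.000, s₁=4.969, n₁=24
x̄₂=57.864, s₂=6.058, n₂=22
s_p² = [23·4.969² + 21·6.058²]/44 = 30.4225
SE = √(s_p²·(1/24+1/22)) = 1.6280
t = (38.000−57.864)/1.6280 = -12.2011
df = 44
p-value (two-sided) = 0.00000
→ bracket: p<0.01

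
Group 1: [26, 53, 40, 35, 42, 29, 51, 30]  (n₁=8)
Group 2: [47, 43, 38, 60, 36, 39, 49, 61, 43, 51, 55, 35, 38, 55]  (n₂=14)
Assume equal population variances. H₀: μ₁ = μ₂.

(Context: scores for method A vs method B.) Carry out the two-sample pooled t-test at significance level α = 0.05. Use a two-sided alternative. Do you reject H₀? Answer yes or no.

x̄₁=38.250, s₁=10.082, n₁=8
x̄₂=46.429, s₂=8.907, n₂=14
s_p² = [7·10.082² + 13·8.907²]/20 = 87.1464
SE = √(s_p²·(1/8+1/14)) = 4.1374
t = (38.250−46.429)/4.1374 = -1.9767
df = 20
p-value (two-sided) = 0.06202
At α=0.05: p ≥ α → fail to reject H₀

reject H₀: no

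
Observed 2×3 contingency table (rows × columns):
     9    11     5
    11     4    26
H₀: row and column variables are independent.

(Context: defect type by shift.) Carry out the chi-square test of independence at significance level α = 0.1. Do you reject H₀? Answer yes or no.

Row totals [25, 41], col totals [20, 15, 31], n=66
χ² = (9−7.58)²/7.58 + (11−5.68)²/5.68 + (5−11.74)²/11.74 + (11−12.42)²/12.42 + (4−9.32)²/9.32 + (26−19.26)²/19.26 = 14.6762
df = 2
p-value (upper-tail) = 0.00065
At α=0.1: p < α → reject H₀

reject H₀: yes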